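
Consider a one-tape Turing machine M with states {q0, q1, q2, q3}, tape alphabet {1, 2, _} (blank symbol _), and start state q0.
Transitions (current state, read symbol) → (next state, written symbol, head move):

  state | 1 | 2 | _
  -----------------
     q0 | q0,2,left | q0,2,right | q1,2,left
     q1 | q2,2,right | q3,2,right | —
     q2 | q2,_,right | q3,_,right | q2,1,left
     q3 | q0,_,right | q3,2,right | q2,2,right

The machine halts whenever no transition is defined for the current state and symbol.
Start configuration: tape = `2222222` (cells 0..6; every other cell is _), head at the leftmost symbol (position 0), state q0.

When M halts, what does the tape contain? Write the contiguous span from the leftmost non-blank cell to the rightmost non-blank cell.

state=q0 head=0 tape=[2]222222____   (q0,2)→(q0,2,right)
state=q0 head=1 tape=2[2]22222____   (q0,2)→(q0,2,right)
state=q0 head=2 tape=22[2]2222____   (q0,2)→(q0,2,right)
state=q0 head=3 tape=222[2]222____   (q0,2)→(q0,2,right)
state=q0 head=4 tape=2222[2]22____   (q0,2)→(q0,2,right)
state=q0 head=5 tape=22222[2]2____   (q0,2)→(q0,2,right)
state=q0 head=6 tape=222222[2]____   (q0,2)→(q0,2,right)
state=q0 head=7 tape=2222222[_]___   (q0,_)→(q1,2,left)
state=q1 head=6 tape=222222[2]2___   (q1,2)→(q3,2,right)
state=q3 head=7 tape=2222222[2]___   (q3,2)→(q3,2,right)
state=q3 head=8 tape=22222222[_]__   (q3,_)→(q2,2,right)
state=q2 head=9 tape=222222222[_]_   (q2,_)→(q2,1,left)
state=q2 head=8 tape=22222222[2]1_   (q2,2)→(q3,_,right)
state=q3 head=9 tape=22222222_[1]_   (q3,1)→(q0,_,right)
state=q0 head=10 tape=22222222__[_]   (q0,_)→(q1,2,left)
state=q1 head=9 tape=22222222_[_]2
The non-blank tape span at halt is 22222222__2.

22222222__2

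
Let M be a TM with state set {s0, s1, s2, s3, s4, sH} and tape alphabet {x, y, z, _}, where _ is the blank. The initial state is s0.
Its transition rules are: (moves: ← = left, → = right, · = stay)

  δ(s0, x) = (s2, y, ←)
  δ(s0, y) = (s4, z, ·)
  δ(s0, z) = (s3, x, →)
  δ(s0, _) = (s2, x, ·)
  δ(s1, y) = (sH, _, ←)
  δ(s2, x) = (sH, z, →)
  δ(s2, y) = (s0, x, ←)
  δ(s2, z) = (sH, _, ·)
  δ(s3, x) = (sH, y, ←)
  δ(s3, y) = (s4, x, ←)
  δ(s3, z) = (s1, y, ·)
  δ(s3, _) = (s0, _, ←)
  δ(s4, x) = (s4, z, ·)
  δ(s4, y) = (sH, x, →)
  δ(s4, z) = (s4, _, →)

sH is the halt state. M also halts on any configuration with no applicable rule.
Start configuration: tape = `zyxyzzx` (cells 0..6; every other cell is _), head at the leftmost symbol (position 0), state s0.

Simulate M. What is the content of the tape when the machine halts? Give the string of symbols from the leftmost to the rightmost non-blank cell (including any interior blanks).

state=s0 head=0 tape=[z]yxyzzx   (s0,z)→(s3,x,→)
state=s3 head=1 tape=x[y]xyzzx   (s3,y)→(s4,x,←)
state=s4 head=0 tape=[x]xxyzzx   (s4,x)→(s4,z,·)
state=s4 head=0 tape=[z]xxyzzx   (s4,z)→(s4,_,→)
state=s4 head=1 tape=_[x]xyzzx   (s4,x)→(s4,z,·)
state=s4 head=1 tape=_[z]xyzzx   (s4,z)→(s4,_,→)
state=s4 head=2 tape=__[x]yzzx   (s4,x)→(s4,z,·)
state=s4 head=2 tape=__[z]yzzx   (s4,z)→(s4,_,→)
state=s4 head=3 tape=___[y]zzx   (s4,y)→(sH,x,→)
state=sH head=4 tape=___x[z]zx
The non-blank tape span at halt is xzzx.

xzzx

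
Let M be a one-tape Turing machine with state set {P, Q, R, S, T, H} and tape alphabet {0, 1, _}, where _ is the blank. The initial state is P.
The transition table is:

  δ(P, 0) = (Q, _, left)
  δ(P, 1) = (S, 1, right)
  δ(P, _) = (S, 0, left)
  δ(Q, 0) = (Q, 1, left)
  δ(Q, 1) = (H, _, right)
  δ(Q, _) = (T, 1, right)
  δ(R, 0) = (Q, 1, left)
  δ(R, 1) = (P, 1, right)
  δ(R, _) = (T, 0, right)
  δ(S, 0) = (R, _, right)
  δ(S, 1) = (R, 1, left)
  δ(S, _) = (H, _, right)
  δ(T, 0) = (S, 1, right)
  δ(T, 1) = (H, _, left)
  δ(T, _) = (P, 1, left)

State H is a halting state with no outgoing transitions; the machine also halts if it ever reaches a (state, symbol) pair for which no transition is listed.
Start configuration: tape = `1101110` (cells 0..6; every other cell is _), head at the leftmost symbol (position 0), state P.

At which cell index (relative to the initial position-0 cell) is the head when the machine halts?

10

P | [1]101110____   read 1 → write 1, move right, go to S
S | 1[1]01110____   read 1 → write 1, move left, go to R
R | [1]101110____   read 1 → write 1, move right, go to P
P | 1[1]01110____   read 1 → write 1, move right, go to S
S | 11[0]1110____   read 0 → write _, move right, go to R
R | 11_[1]110____   read 1 → write 1, move right, go to P
P | 11_1[1]10____   read 1 → write 1, move right, go to S
S | 11_11[1]0____   read 1 → write 1, move left, go to R
R | 11_1[1]10____   read 1 → write 1, move right, go to P
P | 11_11[1]0____   read 1 → write 1, move right, go to S
S | 11_111[0]____   read 0 → write _, move right, go to R
R | 11_111_[_]___   read _ → write 0, move right, go to T
T | 11_111_0[_]__   read _ → write 1, move left, go to P
P | 11_111_[0]1__   read 0 → write _, move left, go to Q
Q | 11_111[_]_1__   read _ → write 1, move right, go to T
T | 11_1111[_]1__   read _ → write 1, move left, go to P
P | 11_111[1]11__   read 1 → write 1, move right, go to S
S | 11_1111[1]1__   read 1 → write 1, move left, go to R
R | 11_111[1]11__   read 1 → write 1, move right, go to P
P | 11_1111[1]1__   read 1 → write 1, move right, go to S
S | 11_11111[1]__   read 1 → write 1, move left, go to R
R | 11_1111[1]1__   read 1 → write 1, move right, go to P
P | 11_11111[1]__   read 1 → write 1, move right, go to S
S | 11_111111[_]_   read _ → write _, move right, go to H
H | 11_111111_[_]
At halt the head is at cell 10.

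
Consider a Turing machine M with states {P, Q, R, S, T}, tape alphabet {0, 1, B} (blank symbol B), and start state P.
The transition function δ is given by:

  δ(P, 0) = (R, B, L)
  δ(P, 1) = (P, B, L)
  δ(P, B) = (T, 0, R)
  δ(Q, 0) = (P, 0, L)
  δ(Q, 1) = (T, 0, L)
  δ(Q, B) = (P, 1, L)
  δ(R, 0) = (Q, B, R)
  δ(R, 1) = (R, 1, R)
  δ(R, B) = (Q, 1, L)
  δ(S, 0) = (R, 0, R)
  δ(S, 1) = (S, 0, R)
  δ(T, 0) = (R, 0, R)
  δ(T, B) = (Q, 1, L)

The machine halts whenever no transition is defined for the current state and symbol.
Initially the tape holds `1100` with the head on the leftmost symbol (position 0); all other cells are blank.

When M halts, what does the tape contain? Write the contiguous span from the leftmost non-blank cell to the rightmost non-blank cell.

P | BB[1]100B   read 1 → write B, move L, go to P
P | B[B]B100B   read B → write 0, move R, go to T
T | B0[B]100B   read B → write 1, move L, go to Q
Q | B[0]1100B   read 0 → write 0, move L, go to P
P | [B]01100B   read B → write 0, move R, go to T
T | 0[0]1100B   read 0 → write 0, move R, go to R
R | 00[1]100B   read 1 → write 1, move R, go to R
R | 001[1]00B   read 1 → write 1, move R, go to R
R | 0011[0]0B   read 0 → write B, move R, go to Q
Q | 0011B[0]B   read 0 → write 0, move L, go to P
P | 0011[B]0B   read B → write 0, move R, go to T
T | 00110[0]B   read 0 → write 0, move R, go to R
R | 001100[B]   read B → write 1, move L, go to Q
Q | 00110[0]1   read 0 → write 0, move L, go to P
P | 0011[0]01   read 0 → write B, move L, go to R
R | 001[1]B01   read 1 → write 1, move R, go to R
R | 0011[B]01   read B → write 1, move L, go to Q
Q | 001[1]101   read 1 → write 0, move L, go to T
T | 00[1]0101
The non-blank tape span at halt is 0010101.

0010101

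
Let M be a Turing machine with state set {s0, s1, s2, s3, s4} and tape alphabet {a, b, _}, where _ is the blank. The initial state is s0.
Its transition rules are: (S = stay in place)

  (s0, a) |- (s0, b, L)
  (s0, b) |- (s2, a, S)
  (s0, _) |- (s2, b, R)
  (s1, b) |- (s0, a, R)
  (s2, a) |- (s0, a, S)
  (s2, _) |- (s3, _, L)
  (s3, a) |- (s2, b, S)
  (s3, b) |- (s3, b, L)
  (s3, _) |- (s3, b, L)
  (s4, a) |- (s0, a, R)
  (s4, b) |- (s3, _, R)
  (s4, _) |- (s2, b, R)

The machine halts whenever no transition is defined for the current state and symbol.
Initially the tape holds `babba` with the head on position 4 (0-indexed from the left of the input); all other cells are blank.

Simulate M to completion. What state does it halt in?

state=s0 head=4 tape=_babb[a]   (s0,a)→(s0,b,L)
state=s0 head=3 tape=_bab[b]b   (s0,b)→(s2,a,S)
state=s2 head=3 tape=_bab[a]b   (s2,a)→(s0,a,S)
state=s0 head=3 tape=_bab[a]b   (s0,a)→(s0,b,L)
state=s0 head=2 tape=_ba[b]bb   (s0,b)→(s2,a,S)
state=s2 head=2 tape=_ba[a]bb   (s2,a)→(s0,a,S)
state=s0 head=2 tape=_ba[a]bb   (s0,a)→(s0,b,L)
state=s0 head=1 tape=_b[a]bbb   (s0,a)→(s0,b,L)
state=s0 head=0 tape=_[b]bbbb   (s0,b)→(s2,a,S)
state=s2 head=0 tape=_[a]bbbb   (s2,a)→(s0,a,S)
state=s0 head=0 tape=_[a]bbbb   (s0,a)→(s0,b,L)
state=s0 head=-1 tape=[_]bbbbb   (s0,_)→(s2,b,R)
state=s2 head=0 tape=b[b]bbbb
No transition is defined for (s2, b); M halts in state s2.

s2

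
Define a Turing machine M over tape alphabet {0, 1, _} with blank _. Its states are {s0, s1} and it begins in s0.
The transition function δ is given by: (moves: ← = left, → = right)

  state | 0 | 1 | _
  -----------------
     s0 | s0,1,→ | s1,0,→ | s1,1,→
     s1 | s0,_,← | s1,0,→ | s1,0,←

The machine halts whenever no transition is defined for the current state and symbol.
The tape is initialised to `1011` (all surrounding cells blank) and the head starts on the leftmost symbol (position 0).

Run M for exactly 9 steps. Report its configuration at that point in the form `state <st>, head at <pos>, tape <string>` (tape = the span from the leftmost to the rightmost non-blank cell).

state s0, head at 3, tape 111_0

state=s0 head=0 tape=[1]011_   (s0,1)→(s1,0,→)
state=s1 head=1 tape=0[0]11_   (s1,0)→(s0,_,←)
state=s0 head=0 tape=[0]_11_   (s0,0)→(s0,1,→)
state=s0 head=1 tape=1[_]11_   (s0,_)→(s1,1,→)
state=s1 head=2 tape=11[1]1_   (s1,1)→(s1,0,→)
state=s1 head=3 tape=110[1]_   (s1,1)→(s1,0,→)
state=s1 head=4 tape=1100[_]   (s1,_)→(s1,0,←)
state=s1 head=3 tape=110[0]0   (s1,0)→(s0,_,←)
state=s0 head=2 tape=11[0]_0   (s0,0)→(s0,1,→)
state=s0 head=3 tape=111[_]0
After 9 steps: state s0, head at 3, tape 111_0.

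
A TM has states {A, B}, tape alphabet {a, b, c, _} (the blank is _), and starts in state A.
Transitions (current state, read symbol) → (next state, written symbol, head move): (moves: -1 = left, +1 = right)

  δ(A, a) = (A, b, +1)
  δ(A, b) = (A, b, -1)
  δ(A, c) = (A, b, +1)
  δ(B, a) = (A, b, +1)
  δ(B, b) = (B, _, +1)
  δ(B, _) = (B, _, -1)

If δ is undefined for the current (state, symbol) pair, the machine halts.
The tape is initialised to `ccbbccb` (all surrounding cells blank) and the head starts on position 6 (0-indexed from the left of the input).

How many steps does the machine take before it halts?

state=A head=6 tape=_ccbbcc[b]   (A,b)→(A,b,-1)
state=A head=5 tape=_ccbbc[c]b   (A,c)→(A,b,+1)
state=A head=6 tape=_ccbbcb[b]   (A,b)→(A,b,-1)
state=A head=5 tape=_ccbbc[b]b   (A,b)→(A,b,-1)
state=A head=4 tape=_ccbb[c]bb   (A,c)→(A,b,+1)
state=A head=5 tape=_ccbbb[b]b   (A,b)→(A,b,-1)
state=A head=4 tape=_ccbb[b]bb   (A,b)→(A,b,-1)
state=A head=3 tape=_ccb[b]bbb   (A,b)→(A,b,-1)
state=A head=2 tape=_cc[b]bbbb   (A,b)→(A,b,-1)
state=A head=1 tape=_c[c]bbbbb   (A,c)→(A,b,+1)
state=A head=2 tape=_cb[b]bbbb   (A,b)→(A,b,-1)
state=A head=1 tape=_c[b]bbbbb   (A,b)→(A,b,-1)
state=A head=0 tape=_[c]bbbbbb   (A,c)→(A,b,+1)
state=A head=1 tape=_b[b]bbbbb   (A,b)→(A,b,-1)
state=A head=0 tape=_[b]bbbbbb   (A,b)→(A,b,-1)
state=A head=-1 tape=[_]bbbbbbb
M halts after 15 transitions.

15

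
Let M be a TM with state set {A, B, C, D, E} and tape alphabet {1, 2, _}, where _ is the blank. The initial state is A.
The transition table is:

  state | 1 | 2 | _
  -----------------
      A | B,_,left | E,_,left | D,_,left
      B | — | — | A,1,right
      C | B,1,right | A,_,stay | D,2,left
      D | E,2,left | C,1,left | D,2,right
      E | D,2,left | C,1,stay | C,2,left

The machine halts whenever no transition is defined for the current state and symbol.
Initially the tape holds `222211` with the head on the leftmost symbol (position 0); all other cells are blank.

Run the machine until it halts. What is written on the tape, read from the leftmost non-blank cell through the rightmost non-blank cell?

state=A head=0 tape=____[2]22211   (A,2)→(E,_,left)
state=E head=-1 tape=___[_]_22211   (E,_)→(C,2,left)
state=C head=-2 tape=__[_]2_22211   (C,_)→(D,2,left)
state=D head=-3 tape=_[_]22_22211   (D,_)→(D,2,right)
state=D head=-2 tape=_2[2]2_22211   (D,2)→(C,1,left)
state=C head=-3 tape=_[2]12_22211   (C,2)→(A,_,stay)
state=A head=-3 tape=_[_]12_22211   (A,_)→(D,_,left)
state=D head=-4 tape=[_]_12_22211   (D,_)→(D,2,right)
state=D head=-3 tape=2[_]12_22211   (D,_)→(D,2,right)
state=D head=-2 tape=22[1]2_22211   (D,1)→(E,2,left)
state=E head=-3 tape=2[2]22_22211   (E,2)→(C,1,stay)
state=C head=-3 tape=2[1]22_22211   (C,1)→(B,1,right)
state=B head=-2 tape=21[2]2_22211
The non-blank tape span at halt is 2122_22211.

2122_22211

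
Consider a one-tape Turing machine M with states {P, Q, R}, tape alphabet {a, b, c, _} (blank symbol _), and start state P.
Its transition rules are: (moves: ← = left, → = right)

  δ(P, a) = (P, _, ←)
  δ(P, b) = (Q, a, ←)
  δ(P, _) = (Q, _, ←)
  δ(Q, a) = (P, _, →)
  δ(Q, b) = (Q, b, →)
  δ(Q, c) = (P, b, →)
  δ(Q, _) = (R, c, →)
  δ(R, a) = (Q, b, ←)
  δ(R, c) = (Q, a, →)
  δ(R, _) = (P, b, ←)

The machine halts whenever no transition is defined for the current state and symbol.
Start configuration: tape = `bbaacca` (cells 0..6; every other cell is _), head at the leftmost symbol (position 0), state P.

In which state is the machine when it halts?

state=P head=0 tape=_[b]baacca   (P,b)→(Q,a,←)
state=Q head=-1 tape=[_]abaacca   (Q,_)→(R,c,→)
state=R head=0 tape=c[a]baacca   (R,a)→(Q,b,←)
state=Q head=-1 tape=[c]bbaacca   (Q,c)→(P,b,→)
state=P head=0 tape=b[b]baacca   (P,b)→(Q,a,←)
state=Q head=-1 tape=[b]abaacca   (Q,b)→(Q,b,→)
state=Q head=0 tape=b[a]baacca   (Q,a)→(P,_,→)
state=P head=1 tape=b_[b]aacca   (P,b)→(Q,a,←)
state=Q head=0 tape=b[_]aaacca   (Q,_)→(R,c,→)
state=R head=1 tape=bc[a]aacca   (R,a)→(Q,b,←)
state=Q head=0 tape=b[c]baacca   (Q,c)→(P,b,→)
state=P head=1 tape=bb[b]aacca   (P,b)→(Q,a,←)
state=Q head=0 tape=b[b]aaacca   (Q,b)→(Q,b,→)
state=Q head=1 tape=bb[a]aacca   (Q,a)→(P,_,→)
state=P head=2 tape=bb_[a]acca   (P,a)→(P,_,←)
state=P head=1 tape=bb[_]_acca   (P,_)→(Q,_,←)
state=Q head=0 tape=b[b]__acca   (Q,b)→(Q,b,→)
state=Q head=1 tape=bb[_]_acca   (Q,_)→(R,c,→)
state=R head=2 tape=bbc[_]acca   (R,_)→(P,b,←)
state=P head=1 tape=bb[c]bacca
No transition is defined for (P, c); M halts in state P.

P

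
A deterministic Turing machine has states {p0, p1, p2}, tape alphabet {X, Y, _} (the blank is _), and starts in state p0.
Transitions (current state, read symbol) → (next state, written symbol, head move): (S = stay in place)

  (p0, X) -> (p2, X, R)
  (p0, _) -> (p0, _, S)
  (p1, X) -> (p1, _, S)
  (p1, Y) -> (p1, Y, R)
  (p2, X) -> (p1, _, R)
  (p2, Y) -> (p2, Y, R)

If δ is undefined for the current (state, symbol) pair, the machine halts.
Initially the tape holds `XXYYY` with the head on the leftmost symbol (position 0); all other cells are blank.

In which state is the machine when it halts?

p1

state=p0 head=0 tape=[X]XYYY_   (p0,X)→(p2,X,R)
state=p2 head=1 tape=X[X]YYY_   (p2,X)→(p1,_,R)
state=p1 head=2 tape=X_[Y]YY_   (p1,Y)→(p1,Y,R)
state=p1 head=3 tape=X_Y[Y]Y_   (p1,Y)→(p1,Y,R)
state=p1 head=4 tape=X_YY[Y]_   (p1,Y)→(p1,Y,R)
state=p1 head=5 tape=X_YYY[_]
No transition is defined for (p1, _); M halts in state p1.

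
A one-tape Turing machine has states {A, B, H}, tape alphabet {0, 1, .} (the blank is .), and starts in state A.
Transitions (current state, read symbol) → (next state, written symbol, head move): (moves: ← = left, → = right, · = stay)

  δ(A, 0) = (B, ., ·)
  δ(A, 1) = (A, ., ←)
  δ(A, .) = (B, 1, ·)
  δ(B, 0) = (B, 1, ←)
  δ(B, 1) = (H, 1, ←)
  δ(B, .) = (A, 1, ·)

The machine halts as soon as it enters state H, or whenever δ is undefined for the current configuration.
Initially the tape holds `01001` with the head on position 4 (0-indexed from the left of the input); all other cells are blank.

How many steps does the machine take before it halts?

state=A head=4 tape=..0100[1]   (A,1)→(A,.,←)
state=A head=3 tape=..010[0].   (A,0)→(B,.,·)
state=B head=3 tape=..010[.].   (B,.)→(A,1,·)
state=A head=3 tape=..010[1].   (A,1)→(A,.,←)
state=A head=2 tape=..01[0]..   (A,0)→(B,.,·)
state=B head=2 tape=..01[.]..   (B,.)→(A,1,·)
state=A head=2 tape=..01[1]..   (A,1)→(A,.,←)
state=A head=1 tape=..0[1]...   (A,1)→(A,.,←)
state=A head=0 tape=..[0]....   (A,0)→(B,.,·)
state=B head=0 tape=..[.]....   (B,.)→(A,1,·)
state=A head=0 tape=..[1]....   (A,1)→(A,.,←)
state=A head=-1 tape=.[.].....   (A,.)→(B,1,·)
state=B head=-1 tape=.[1].....   (B,1)→(H,1,←)
state=H head=-2 tape=[.]1.....
M halts after 13 transitions.

13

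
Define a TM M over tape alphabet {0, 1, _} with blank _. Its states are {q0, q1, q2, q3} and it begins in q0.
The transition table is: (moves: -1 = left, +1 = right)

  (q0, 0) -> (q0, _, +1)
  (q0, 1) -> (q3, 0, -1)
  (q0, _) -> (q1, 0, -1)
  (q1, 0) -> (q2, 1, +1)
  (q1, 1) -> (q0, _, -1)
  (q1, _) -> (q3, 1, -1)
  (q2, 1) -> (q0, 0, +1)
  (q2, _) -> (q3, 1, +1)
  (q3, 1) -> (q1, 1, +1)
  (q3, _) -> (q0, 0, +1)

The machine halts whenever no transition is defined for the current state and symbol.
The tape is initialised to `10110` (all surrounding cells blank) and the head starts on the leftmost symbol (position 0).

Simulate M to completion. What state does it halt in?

q3

q0 | _[1]0110_   read 1 → write 0, move -1, go to q3
q3 | [_]00110_   read _ → write 0, move +1, go to q0
q0 | 0[0]0110_   read 0 → write _, move +1, go to q0
q0 | 0_[0]110_   read 0 → write _, move +1, go to q0
q0 | 0__[1]10_   read 1 → write 0, move -1, go to q3
q3 | 0_[_]010_   read _ → write 0, move +1, go to q0
q0 | 0_0[0]10_   read 0 → write _, move +1, go to q0
q0 | 0_0_[1]0_   read 1 → write 0, move -1, go to q3
q3 | 0_0[_]00_   read _ → write 0, move +1, go to q0
q0 | 0_00[0]0_   read 0 → write _, move +1, go to q0
q0 | 0_00_[0]_   read 0 → write _, move +1, go to q0
q0 | 0_00__[_]   read _ → write 0, move -1, go to q1
q1 | 0_00_[_]0   read _ → write 1, move -1, go to q3
q3 | 0_00[_]10   read _ → write 0, move +1, go to q0
q0 | 0_000[1]0   read 1 → write 0, move -1, go to q3
q3 | 0_00[0]00
No transition is defined for (q3, 0); M halts in state q3.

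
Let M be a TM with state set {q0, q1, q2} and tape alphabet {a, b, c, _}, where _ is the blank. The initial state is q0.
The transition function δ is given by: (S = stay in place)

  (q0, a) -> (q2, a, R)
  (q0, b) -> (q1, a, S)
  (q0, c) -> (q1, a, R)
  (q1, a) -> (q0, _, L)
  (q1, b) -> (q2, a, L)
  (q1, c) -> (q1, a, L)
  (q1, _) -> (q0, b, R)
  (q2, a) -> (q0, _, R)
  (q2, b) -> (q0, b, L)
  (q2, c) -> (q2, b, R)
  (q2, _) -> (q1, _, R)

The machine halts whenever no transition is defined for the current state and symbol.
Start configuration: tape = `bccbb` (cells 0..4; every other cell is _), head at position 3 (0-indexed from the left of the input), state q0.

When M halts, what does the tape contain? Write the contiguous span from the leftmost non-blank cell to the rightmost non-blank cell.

q0 | bcc[b]b_   read b → write a, move S, go to q1
q1 | bcc[a]b_   read a → write _, move L, go to q0
q0 | bc[c]_b_   read c → write a, move R, go to q1
q1 | bca[_]b_   read _ → write b, move R, go to q0
q0 | bcab[b]_   read b → write a, move S, go to q1
q1 | bcab[a]_   read a → write _, move L, go to q0
q0 | bca[b]__   read b → write a, move S, go to q1
q1 | bca[a]__   read a → write _, move L, go to q0
q0 | bc[a]___   read a → write a, move R, go to q2
q2 | bca[_]__   read _ → write _, move R, go to q1
q1 | bca_[_]_   read _ → write b, move R, go to q0
q0 | bca_b[_]
The non-blank tape span at halt is bca_b.

bca_b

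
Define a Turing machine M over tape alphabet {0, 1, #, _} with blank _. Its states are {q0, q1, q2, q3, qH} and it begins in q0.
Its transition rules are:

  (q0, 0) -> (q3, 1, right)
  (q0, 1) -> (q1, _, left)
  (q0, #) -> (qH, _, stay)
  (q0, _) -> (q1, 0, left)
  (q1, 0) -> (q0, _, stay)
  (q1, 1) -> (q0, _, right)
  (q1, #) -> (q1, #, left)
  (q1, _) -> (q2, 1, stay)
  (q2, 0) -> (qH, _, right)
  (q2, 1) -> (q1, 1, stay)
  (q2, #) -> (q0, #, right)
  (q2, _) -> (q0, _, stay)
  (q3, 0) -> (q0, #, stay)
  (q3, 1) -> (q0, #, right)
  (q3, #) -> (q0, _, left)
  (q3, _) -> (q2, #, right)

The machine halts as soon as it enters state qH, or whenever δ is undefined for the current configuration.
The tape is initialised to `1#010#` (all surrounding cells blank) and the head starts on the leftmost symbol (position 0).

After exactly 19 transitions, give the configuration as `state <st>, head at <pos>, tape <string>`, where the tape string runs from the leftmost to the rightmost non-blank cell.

q0 | _[1]#010#   read 1 → write _, move left, go to q1
q1 | [_]_#010#   read _ → write 1, move stay, go to q2
q2 | [1]_#010#   read 1 → write 1, move stay, go to q1
q1 | [1]_#010#   read 1 → write _, move right, go to q0
q0 | _[_]#010#   read _ → write 0, move left, go to q1
q1 | [_]0#010#   read _ → write 1, move stay, go to q2
q2 | [1]0#010#   read 1 → write 1, move stay, go to q1
q1 | [1]0#010#   read 1 → write _, move right, go to q0
q0 | _[0]#010#   read 0 → write 1, move right, go to q3
q3 | _1[#]010#   read # → write _, move left, go to q0
q0 | _[1]_010#   read 1 → write _, move left, go to q1
q1 | [_]__010#   read _ → write 1, move stay, go to q2
q2 | [1]__010#   read 1 → write 1, move stay, go to q1
q1 | [1]__010#   read 1 → write _, move right, go to q0
q0 | _[_]_010#   read _ → write 0, move left, go to q1
q1 | [_]0_010#   read _ → write 1, move stay, go to q2
q2 | [1]0_010#   read 1 → write 1, move stay, go to q1
q1 | [1]0_010#   read 1 → write _, move right, go to q0
q0 | _[0]_010#   read 0 → write 1, move right, go to q3
q3 | _1[_]010#
After 19 steps: state q3, head at 1, tape 1_010#.

state q3, head at 1, tape 1_010#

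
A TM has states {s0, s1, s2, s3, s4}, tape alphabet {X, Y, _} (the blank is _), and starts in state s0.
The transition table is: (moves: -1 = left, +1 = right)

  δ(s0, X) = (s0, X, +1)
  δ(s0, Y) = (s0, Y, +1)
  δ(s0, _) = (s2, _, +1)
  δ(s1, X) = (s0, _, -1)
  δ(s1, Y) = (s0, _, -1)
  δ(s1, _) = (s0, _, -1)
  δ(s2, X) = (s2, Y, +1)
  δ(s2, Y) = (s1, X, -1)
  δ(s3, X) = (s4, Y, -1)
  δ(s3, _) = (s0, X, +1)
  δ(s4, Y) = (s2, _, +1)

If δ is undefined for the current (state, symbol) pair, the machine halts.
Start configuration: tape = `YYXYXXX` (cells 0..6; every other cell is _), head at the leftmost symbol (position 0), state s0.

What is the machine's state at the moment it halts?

state=s0 head=0 tape=[Y]YXYXXX__   (s0,Y)→(s0,Y,+1)
state=s0 head=1 tape=Y[Y]XYXXX__   (s0,Y)→(s0,Y,+1)
state=s0 head=2 tape=YY[X]YXXX__   (s0,X)→(s0,X,+1)
state=s0 head=3 tape=YYX[Y]XXX__   (s0,Y)→(s0,Y,+1)
state=s0 head=4 tape=YYXY[X]XX__   (s0,X)→(s0,X,+1)
state=s0 head=5 tape=YYXYX[X]X__   (s0,X)→(s0,X,+1)
state=s0 head=6 tape=YYXYXX[X]__   (s0,X)→(s0,X,+1)
state=s0 head=7 tape=YYXYXXX[_]_   (s0,_)→(s2,_,+1)
state=s2 head=8 tape=YYXYXXX_[_]
No transition is defined for (s2, _); M halts in state s2.

s2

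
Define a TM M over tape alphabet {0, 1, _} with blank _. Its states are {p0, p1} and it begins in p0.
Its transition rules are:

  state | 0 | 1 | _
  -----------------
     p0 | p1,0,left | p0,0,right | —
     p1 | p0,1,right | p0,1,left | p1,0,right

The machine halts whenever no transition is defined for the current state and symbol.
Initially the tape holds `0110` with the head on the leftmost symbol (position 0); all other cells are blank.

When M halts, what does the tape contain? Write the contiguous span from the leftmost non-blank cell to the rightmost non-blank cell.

state=p0 head=0 tape=___[0]110   (p0,0)→(p1,0,left)
state=p1 head=-1 tape=__[_]0110   (p1,_)→(p1,0,right)
state=p1 head=0 tape=__0[0]110   (p1,0)→(p0,1,right)
state=p0 head=1 tape=__01[1]10   (p0,1)→(p0,0,right)
state=p0 head=2 tape=__010[1]0   (p0,1)→(p0,0,right)
state=p0 head=3 tape=__0100[0]   (p0,0)→(p1,0,left)
state=p1 head=2 tape=__010[0]0   (p1,0)→(p0,1,right)
state=p0 head=3 tape=__0101[0]   (p0,0)→(p1,0,left)
state=p1 head=2 tape=__010[1]0   (p1,1)→(p0,1,left)
state=p0 head=1 tape=__01[0]10   (p0,0)→(p1,0,left)
state=p1 head=0 tape=__0[1]010   (p1,1)→(p0,1,left)
state=p0 head=-1 tape=__[0]1010   (p0,0)→(p1,0,left)
state=p1 head=-2 tape=_[_]01010   (p1,_)→(p1,0,right)
state=p1 head=-1 tape=_0[0]1010   (p1,0)→(p0,1,right)
state=p0 head=0 tape=_01[1]010   (p0,1)→(p0,0,right)
state=p0 head=1 tape=_010[0]10   (p0,0)→(p1,0,left)
state=p1 head=0 tape=_01[0]010   (p1,0)→(p0,1,right)
state=p0 head=1 tape=_011[0]10   (p0,0)→(p1,0,left)
state=p1 head=0 tape=_01[1]010   (p1,1)→(p0,1,left)
state=p0 head=-1 tape=_0[1]1010   (p0,1)→(p0,0,right)
state=p0 head=0 tape=_00[1]010   (p0,1)→(p0,0,right)
state=p0 head=1 tape=_000[0]10   (p0,0)→(p1,0,left)
state=p1 head=0 tape=_00[0]010   (p1,0)→(p0,1,right)
state=p0 head=1 tape=_001[0]10   (p0,0)→(p1,0,left)
state=p1 head=0 tape=_00[1]010   (p1,1)→(p0,1,left)
state=p0 head=-1 tape=_0[0]1010   (p0,0)→(p1,0,left)
state=p1 head=-2 tape=_[0]01010   (p1,0)→(p0,1,right)
state=p0 head=-1 tape=_1[0]1010   (p0,0)→(p1,0,left)
state=p1 head=-2 tape=_[1]01010   (p1,1)→(p0,1,left)
state=p0 head=-3 tape=[_]101010
The non-blank tape span at halt is 101010.

101010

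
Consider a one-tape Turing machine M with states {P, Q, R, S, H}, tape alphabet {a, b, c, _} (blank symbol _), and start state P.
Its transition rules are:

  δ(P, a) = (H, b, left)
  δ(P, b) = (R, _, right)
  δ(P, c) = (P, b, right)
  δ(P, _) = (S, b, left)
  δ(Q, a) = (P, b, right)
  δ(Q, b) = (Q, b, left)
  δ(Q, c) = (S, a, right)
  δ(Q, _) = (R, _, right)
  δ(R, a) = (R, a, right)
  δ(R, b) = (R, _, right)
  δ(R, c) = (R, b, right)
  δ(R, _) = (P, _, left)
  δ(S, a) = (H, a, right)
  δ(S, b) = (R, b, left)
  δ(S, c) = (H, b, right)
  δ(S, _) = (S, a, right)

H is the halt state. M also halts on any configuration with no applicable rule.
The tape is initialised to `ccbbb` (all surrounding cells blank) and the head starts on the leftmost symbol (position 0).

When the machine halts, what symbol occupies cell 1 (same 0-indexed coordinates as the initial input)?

b

P | [c]cbbb_   read c → write b, move right, go to P
P | b[c]bbb_   read c → write b, move right, go to P
P | bb[b]bb_   read b → write _, move right, go to R
R | bb_[b]b_   read b → write _, move right, go to R
R | bb__[b]_   read b → write _, move right, go to R
R | bb___[_]   read _ → write _, move left, go to P
P | bb__[_]_   read _ → write b, move left, go to S
S | bb_[_]b_   read _ → write a, move right, go to S
S | bb_a[b]_   read b → write b, move left, go to R
R | bb_[a]b_   read a → write a, move right, go to R
R | bb_a[b]_   read b → write _, move right, go to R
R | bb_a_[_]   read _ → write _, move left, go to P
P | bb_a[_]_   read _ → write b, move left, go to S
S | bb_[a]b_   read a → write a, move right, go to H
H | bb_a[b]_
Cell 1 holds b when M halts.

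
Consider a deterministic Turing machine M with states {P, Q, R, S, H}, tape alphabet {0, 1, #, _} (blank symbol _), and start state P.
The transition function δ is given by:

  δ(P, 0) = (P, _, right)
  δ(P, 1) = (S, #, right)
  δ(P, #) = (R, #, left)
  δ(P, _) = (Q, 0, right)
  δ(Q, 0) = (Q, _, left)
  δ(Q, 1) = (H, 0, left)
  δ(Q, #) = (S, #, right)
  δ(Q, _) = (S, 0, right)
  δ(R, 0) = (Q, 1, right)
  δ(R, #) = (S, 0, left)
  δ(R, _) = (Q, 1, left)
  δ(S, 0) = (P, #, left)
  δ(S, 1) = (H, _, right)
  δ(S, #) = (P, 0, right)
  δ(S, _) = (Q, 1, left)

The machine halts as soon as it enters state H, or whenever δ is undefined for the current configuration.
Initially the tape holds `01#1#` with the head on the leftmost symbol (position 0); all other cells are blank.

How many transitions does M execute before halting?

15

P | [0]1#1#___   read 0 → write _, move right, go to P
P | _[1]#1#___   read 1 → write #, move right, go to S
S | _#[#]1#___   read # → write 0, move right, go to P
P | _#0[1]#___   read 1 → write #, move right, go to S
S | _#0#[#]___   read # → write 0, move right, go to P
P | _#0#0[_]__   read _ → write 0, move right, go to Q
Q | _#0#00[_]_   read _ → write 0, move right, go to S
S | _#0#000[_]   read _ → write 1, move left, go to Q
Q | _#0#00[0]1   read 0 → write _, move left, go to Q
Q | _#0#0[0]_1   read 0 → write _, move left, go to Q
Q | _#0#[0]__1   read 0 → write _, move left, go to Q
Q | _#0[#]___1   read # → write #, move right, go to S
S | _#0#[_]__1   read _ → write 1, move left, go to Q
Q | _#0[#]1__1   read # → write #, move right, go to S
S | _#0#[1]__1   read 1 → write _, move right, go to H
H | _#0#_[_]_1
M halts after 15 transitions.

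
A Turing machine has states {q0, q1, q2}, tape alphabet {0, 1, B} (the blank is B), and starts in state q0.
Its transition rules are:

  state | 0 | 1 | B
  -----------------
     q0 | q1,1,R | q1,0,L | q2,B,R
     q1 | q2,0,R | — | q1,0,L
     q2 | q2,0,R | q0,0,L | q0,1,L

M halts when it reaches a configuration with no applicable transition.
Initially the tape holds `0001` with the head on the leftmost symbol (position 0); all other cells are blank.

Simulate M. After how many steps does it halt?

8

q0 | [0]001B   read 0 → write 1, move R, go to q1
q1 | 1[0]01B   read 0 → write 0, move R, go to q2
q2 | 10[0]1B   read 0 → write 0, move R, go to q2
q2 | 100[1]B   read 1 → write 0, move L, go to q0
q0 | 10[0]0B   read 0 → write 1, move R, go to q1
q1 | 101[0]B   read 0 → write 0, move R, go to q2
q2 | 1010[B]   read B → write 1, move L, go to q0
q0 | 101[0]1   read 0 → write 1, move R, go to q1
q1 | 1011[1]
M halts after 8 transitions.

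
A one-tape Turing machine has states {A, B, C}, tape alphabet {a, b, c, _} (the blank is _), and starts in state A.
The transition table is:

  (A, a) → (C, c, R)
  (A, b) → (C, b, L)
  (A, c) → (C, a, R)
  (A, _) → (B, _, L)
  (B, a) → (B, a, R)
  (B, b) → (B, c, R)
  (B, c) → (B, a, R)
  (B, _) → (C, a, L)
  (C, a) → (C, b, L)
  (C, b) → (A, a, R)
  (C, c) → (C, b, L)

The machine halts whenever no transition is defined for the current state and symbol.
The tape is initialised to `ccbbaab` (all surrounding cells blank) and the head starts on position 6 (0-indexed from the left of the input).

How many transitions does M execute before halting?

A | _ccbbaa[b]   read b → write b, move L, go to C
C | _ccbba[a]b   read a → write b, move L, go to C
C | _ccbb[a]bb   read a → write b, move L, go to C
C | _ccb[b]bbb   read b → write a, move R, go to A
A | _ccba[b]bb   read b → write b, move L, go to C
C | _ccb[a]bbb   read a → write b, move L, go to C
C | _cc[b]bbbb   read b → write a, move R, go to A
A | _cca[b]bbb   read b → write b, move L, go to C
C | _cc[a]bbbb   read a → write b, move L, go to C
C | _c[c]bbbbb   read c → write b, move L, go to C
C | _[c]bbbbbb   read c → write b, move L, go to C
C | [_]bbbbbbb
M halts after 11 transitions.

11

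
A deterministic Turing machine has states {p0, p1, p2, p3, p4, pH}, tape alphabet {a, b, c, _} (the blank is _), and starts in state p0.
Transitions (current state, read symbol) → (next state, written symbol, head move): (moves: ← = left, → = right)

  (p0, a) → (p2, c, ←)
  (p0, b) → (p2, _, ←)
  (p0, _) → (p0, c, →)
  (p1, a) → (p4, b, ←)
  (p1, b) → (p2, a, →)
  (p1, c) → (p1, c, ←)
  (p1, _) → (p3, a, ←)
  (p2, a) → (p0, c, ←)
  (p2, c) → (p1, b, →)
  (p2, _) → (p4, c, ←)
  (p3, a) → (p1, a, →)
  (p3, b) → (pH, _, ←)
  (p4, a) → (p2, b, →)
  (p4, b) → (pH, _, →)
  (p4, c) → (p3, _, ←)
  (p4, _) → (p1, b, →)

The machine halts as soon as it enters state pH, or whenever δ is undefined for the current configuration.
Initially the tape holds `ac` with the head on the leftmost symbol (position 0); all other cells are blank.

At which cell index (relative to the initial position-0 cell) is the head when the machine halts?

0

p0 | __[a]c_   read a → write c, move ←, go to p2
p2 | _[_]cc_   read _ → write c, move ←, go to p4
p4 | [_]ccc_   read _ → write b, move →, go to p1
p1 | b[c]cc_   read c → write c, move ←, go to p1
p1 | [b]ccc_   read b → write a, move →, go to p2
p2 | a[c]cc_   read c → write b, move →, go to p1
p1 | ab[c]c_   read c → write c, move ←, go to p1
p1 | a[b]cc_   read b → write a, move →, go to p2
p2 | aa[c]c_   read c → write b, move →, go to p1
p1 | aab[c]_   read c → write c, move ←, go to p1
p1 | aa[b]c_   read b → write a, move →, go to p2
p2 | aaa[c]_   read c → write b, move →, go to p1
p1 | aaab[_]   read _ → write a, move ←, go to p3
p3 | aaa[b]a   read b → write _, move ←, go to pH
pH | aa[a]_a
At halt the head is at cell 0.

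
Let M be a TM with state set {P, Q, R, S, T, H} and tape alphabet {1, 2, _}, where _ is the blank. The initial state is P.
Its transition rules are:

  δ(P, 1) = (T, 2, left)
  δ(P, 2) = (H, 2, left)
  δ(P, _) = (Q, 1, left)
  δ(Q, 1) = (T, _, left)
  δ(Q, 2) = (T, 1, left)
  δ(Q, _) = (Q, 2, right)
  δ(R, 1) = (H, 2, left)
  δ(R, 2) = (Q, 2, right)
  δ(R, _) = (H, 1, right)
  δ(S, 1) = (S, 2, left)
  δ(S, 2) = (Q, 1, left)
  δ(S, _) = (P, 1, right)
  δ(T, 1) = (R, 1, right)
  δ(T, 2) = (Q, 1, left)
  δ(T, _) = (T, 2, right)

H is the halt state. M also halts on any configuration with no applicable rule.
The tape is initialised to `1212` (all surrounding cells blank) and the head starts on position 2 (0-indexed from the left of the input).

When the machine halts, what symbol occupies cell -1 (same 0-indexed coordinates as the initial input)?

P | __12[1]2   read 1 → write 2, move left, go to T
T | __1[2]22   read 2 → write 1, move left, go to Q
Q | __[1]122   read 1 → write _, move left, go to T
T | _[_]_122   read _ → write 2, move right, go to T
T | _2[_]122   read _ → write 2, move right, go to T
T | _22[1]22   read 1 → write 1, move right, go to R
R | _221[2]2   read 2 → write 2, move right, go to Q
Q | _2212[2]   read 2 → write 1, move left, go to T
T | _221[2]1   read 2 → write 1, move left, go to Q
Q | _22[1]11   read 1 → write _, move left, go to T
T | _2[2]_11   read 2 → write 1, move left, go to Q
Q | _[2]1_11   read 2 → write 1, move left, go to T
T | [_]11_11   read _ → write 2, move right, go to T
T | 2[1]1_11   read 1 → write 1, move right, go to R
R | 21[1]_11   read 1 → write 2, move left, go to H
H | 2[1]2_11
Cell -1 holds 1 when M halts.

1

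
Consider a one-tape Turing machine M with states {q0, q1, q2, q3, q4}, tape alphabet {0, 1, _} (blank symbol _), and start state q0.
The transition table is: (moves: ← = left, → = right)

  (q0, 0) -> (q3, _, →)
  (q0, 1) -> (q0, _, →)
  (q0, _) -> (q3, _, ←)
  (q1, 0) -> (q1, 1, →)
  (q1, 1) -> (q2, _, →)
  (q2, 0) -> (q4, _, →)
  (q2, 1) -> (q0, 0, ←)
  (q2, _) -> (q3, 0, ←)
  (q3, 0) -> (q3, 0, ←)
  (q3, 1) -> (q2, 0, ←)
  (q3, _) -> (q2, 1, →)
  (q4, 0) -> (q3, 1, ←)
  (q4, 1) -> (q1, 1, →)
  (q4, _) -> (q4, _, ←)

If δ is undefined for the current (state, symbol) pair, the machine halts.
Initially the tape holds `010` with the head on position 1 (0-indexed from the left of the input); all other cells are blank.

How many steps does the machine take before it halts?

state=q0 head=1 tape=0[1]0___   (q0,1)→(q0,_,→)
state=q0 head=2 tape=0_[0]___   (q0,0)→(q3,_,→)
state=q3 head=3 tape=0__[_]__   (q3,_)→(q2,1,→)
state=q2 head=4 tape=0__1[_]_   (q2,_)→(q3,0,←)
state=q3 head=3 tape=0__[1]0_   (q3,1)→(q2,0,←)
state=q2 head=2 tape=0_[_]00_   (q2,_)→(q3,0,←)
state=q3 head=1 tape=0[_]000_   (q3,_)→(q2,1,→)
state=q2 head=2 tape=01[0]00_   (q2,0)→(q4,_,→)
state=q4 head=3 tape=01_[0]0_   (q4,0)→(q3,1,←)
state=q3 head=2 tape=01[_]10_   (q3,_)→(q2,1,→)
state=q2 head=3 tape=011[1]0_   (q2,1)→(q0,0,←)
state=q0 head=2 tape=01[1]00_   (q0,1)→(q0,_,→)
state=q0 head=3 tape=01_[0]0_   (q0,0)→(q3,_,→)
state=q3 head=4 tape=01__[0]_   (q3,0)→(q3,0,←)
state=q3 head=3 tape=01_[_]0_   (q3,_)→(q2,1,→)
state=q2 head=4 tape=01_1[0]_   (q2,0)→(q4,_,→)
state=q4 head=5 tape=01_1_[_]   (q4,_)→(q4,_,←)
state=q4 head=4 tape=01_1[_]_   (q4,_)→(q4,_,←)
state=q4 head=3 tape=01_[1]__   (q4,1)→(q1,1,→)
state=q1 head=4 tape=01_1[_]_
M halts after 19 transitions.

19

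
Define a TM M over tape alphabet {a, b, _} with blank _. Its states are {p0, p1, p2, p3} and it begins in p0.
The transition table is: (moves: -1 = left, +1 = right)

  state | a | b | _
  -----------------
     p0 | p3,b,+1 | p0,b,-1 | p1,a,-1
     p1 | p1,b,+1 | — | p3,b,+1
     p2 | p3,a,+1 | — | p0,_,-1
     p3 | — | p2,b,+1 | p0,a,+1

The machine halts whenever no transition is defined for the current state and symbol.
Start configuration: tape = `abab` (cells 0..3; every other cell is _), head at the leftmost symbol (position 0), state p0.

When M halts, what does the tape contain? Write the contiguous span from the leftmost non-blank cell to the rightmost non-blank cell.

p0 | __[a]bab_   read a → write b, move +1, go to p3
p3 | __b[b]ab_   read b → write b, move +1, go to p2
p2 | __bb[a]b_   read a → write a, move +1, go to p3
p3 | __bba[b]_   read b → write b, move +1, go to p2
p2 | __bbab[_]   read _ → write _, move -1, go to p0
p0 | __bba[b]_   read b → write b, move -1, go to p0
p0 | __bb[a]b_   read a → write b, move +1, go to p3
p3 | __bbb[b]_   read b → write b, move +1, go to p2
p2 | __bbbb[_]   read _ → write _, move -1, go to p0
p0 | __bbb[b]_   read b → write b, move -1, go to p0
p0 | __bb[b]b_   read b → write b, move -1, go to p0
p0 | __b[b]bb_   read b → write b, move -1, go to p0
p0 | __[b]bbb_   read b → write b, move -1, go to p0
p0 | _[_]bbbb_   read _ → write a, move -1, go to p1
p1 | [_]abbbb_   read _ → write b, move +1, go to p3
p3 | b[a]bbbb_
The non-blank tape span at halt is babbbb.

babbbb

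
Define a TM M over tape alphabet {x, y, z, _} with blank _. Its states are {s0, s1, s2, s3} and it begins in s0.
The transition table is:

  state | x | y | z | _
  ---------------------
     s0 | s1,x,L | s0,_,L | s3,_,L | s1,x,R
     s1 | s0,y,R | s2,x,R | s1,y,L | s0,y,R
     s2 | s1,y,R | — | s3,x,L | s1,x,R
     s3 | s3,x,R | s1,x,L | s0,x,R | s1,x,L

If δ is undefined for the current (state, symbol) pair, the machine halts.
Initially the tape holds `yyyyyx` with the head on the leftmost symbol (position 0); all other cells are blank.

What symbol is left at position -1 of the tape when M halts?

y

s0 | __[y]yyyyx   read y → write _, move L, go to s0
s0 | _[_]_yyyyx   read _ → write x, move R, go to s1
s1 | _x[_]yyyyx   read _ → write y, move R, go to s0
s0 | _xy[y]yyyx   read y → write _, move L, go to s0
s0 | _x[y]_yyyx   read y → write _, move L, go to s0
s0 | _[x]__yyyx   read x → write x, move L, go to s1
s1 | [_]x__yyyx   read _ → write y, move R, go to s0
s0 | y[x]__yyyx   read x → write x, move L, go to s1
s1 | [y]x__yyyx   read y → write x, move R, go to s2
s2 | x[x]__yyyx   read x → write y, move R, go to s1
s1 | xy[_]_yyyx   read _ → write y, move R, go to s0
s0 | xyy[_]yyyx   read _ → write x, move R, go to s1
s1 | xyyx[y]yyx   read y → write x, move R, go to s2
s2 | xyyxx[y]yx
Cell -1 holds y when M halts.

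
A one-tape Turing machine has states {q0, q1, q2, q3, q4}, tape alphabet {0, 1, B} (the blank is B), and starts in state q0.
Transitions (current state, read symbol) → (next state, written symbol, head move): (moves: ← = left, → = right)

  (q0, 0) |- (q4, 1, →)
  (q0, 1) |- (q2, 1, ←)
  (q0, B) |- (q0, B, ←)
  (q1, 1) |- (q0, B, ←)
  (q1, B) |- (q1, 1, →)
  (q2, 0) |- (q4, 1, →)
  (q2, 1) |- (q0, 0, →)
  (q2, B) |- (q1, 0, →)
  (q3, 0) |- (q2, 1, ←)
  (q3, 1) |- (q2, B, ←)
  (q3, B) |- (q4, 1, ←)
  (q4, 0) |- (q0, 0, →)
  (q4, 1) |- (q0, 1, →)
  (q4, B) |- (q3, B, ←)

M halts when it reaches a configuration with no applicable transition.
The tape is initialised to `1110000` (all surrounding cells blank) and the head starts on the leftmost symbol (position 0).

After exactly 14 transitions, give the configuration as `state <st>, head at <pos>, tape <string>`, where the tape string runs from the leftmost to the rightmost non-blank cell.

state q4, head at 0, tape 011B10000

state=q0 head=0 tape=BB[1]110000   (q0,1)→(q2,1,←)
state=q2 head=-1 tape=B[B]1110000   (q2,B)→(q1,0,→)
state=q1 head=0 tape=B0[1]110000   (q1,1)→(q0,B,←)
state=q0 head=-1 tape=B[0]B110000   (q0,0)→(q4,1,→)
state=q4 head=0 tape=B1[B]110000   (q4,B)→(q3,B,←)
state=q3 head=-1 tape=B[1]B110000   (q3,1)→(q2,B,←)
state=q2 head=-2 tape=[B]BB110000   (q2,B)→(q1,0,→)
state=q1 head=-1 tape=0[B]B110000   (q1,B)→(q1,1,→)
state=q1 head=0 tape=01[B]110000   (q1,B)→(q1,1,→)
state=q1 head=1 tape=011[1]10000   (q1,1)→(q0,B,←)
state=q0 head=0 tape=01[1]B10000   (q0,1)→(q2,1,←)
state=q2 head=-1 tape=0[1]1B10000   (q2,1)→(q0,0,→)
state=q0 head=0 tape=00[1]B10000   (q0,1)→(q2,1,←)
state=q2 head=-1 tape=0[0]1B10000   (q2,0)→(q4,1,→)
state=q4 head=0 tape=01[1]B10000
After 14 steps: state q4, head at 0, tape 011B10000.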